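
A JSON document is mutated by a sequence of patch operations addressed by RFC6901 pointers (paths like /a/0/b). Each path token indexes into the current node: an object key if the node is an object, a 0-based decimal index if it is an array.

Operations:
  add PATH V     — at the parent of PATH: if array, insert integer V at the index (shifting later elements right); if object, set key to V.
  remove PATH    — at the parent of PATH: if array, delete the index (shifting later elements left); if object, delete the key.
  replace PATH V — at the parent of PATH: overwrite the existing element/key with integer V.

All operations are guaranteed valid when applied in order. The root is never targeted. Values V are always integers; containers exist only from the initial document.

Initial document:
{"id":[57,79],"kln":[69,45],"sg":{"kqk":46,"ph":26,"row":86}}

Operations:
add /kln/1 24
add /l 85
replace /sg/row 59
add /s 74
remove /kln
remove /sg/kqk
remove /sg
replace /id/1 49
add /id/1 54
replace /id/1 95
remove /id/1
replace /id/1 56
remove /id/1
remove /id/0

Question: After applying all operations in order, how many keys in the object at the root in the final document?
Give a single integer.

After op 1 (add /kln/1 24): {"id":[57,79],"kln":[69,24,45],"sg":{"kqk":46,"ph":26,"row":86}}
After op 2 (add /l 85): {"id":[57,79],"kln":[69,24,45],"l":85,"sg":{"kqk":46,"ph":26,"row":86}}
After op 3 (replace /sg/row 59): {"id":[57,79],"kln":[69,24,45],"l":85,"sg":{"kqk":46,"ph":26,"row":59}}
After op 4 (add /s 74): {"id":[57,79],"kln":[69,24,45],"l":85,"s":74,"sg":{"kqk":46,"ph":26,"row":59}}
After op 5 (remove /kln): {"id":[57,79],"l":85,"s":74,"sg":{"kqk":46,"ph":26,"row":59}}
After op 6 (remove /sg/kqk): {"id":[57,79],"l":85,"s":74,"sg":{"ph":26,"row":59}}
After op 7 (remove /sg): {"id":[57,79],"l":85,"s":74}
After op 8 (replace /id/1 49): {"id":[57,49],"l":85,"s":74}
After op 9 (add /id/1 54): {"id":[57,54,49],"l":85,"s":74}
After op 10 (replace /id/1 95): {"id":[57,95,49],"l":85,"s":74}
After op 11 (remove /id/1): {"id":[57,49],"l":85,"s":74}
After op 12 (replace /id/1 56): {"id":[57,56],"l":85,"s":74}
After op 13 (remove /id/1): {"id":[57],"l":85,"s":74}
After op 14 (remove /id/0): {"id":[],"l":85,"s":74}
Size at the root: 3

Answer: 3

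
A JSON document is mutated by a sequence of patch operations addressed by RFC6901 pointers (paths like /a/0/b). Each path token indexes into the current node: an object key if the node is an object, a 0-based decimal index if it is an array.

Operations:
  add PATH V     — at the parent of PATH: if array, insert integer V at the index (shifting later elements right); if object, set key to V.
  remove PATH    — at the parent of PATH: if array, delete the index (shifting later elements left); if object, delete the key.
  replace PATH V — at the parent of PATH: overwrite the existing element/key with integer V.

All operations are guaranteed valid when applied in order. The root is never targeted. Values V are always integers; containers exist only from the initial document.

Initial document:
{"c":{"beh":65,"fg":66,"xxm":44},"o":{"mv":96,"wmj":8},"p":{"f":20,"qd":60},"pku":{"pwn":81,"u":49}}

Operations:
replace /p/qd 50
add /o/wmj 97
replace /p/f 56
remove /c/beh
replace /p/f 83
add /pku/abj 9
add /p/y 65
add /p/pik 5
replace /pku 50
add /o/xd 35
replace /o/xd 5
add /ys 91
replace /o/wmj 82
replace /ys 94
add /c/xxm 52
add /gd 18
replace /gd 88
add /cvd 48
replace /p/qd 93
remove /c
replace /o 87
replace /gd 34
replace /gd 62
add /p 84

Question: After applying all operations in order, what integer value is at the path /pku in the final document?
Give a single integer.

After op 1 (replace /p/qd 50): {"c":{"beh":65,"fg":66,"xxm":44},"o":{"mv":96,"wmj":8},"p":{"f":20,"qd":50},"pku":{"pwn":81,"u":49}}
After op 2 (add /o/wmj 97): {"c":{"beh":65,"fg":66,"xxm":44},"o":{"mv":96,"wmj":97},"p":{"f":20,"qd":50},"pku":{"pwn":81,"u":49}}
After op 3 (replace /p/f 56): {"c":{"beh":65,"fg":66,"xxm":44},"o":{"mv":96,"wmj":97},"p":{"f":56,"qd":50},"pku":{"pwn":81,"u":49}}
After op 4 (remove /c/beh): {"c":{"fg":66,"xxm":44},"o":{"mv":96,"wmj":97},"p":{"f":56,"qd":50},"pku":{"pwn":81,"u":49}}
After op 5 (replace /p/f 83): {"c":{"fg":66,"xxm":44},"o":{"mv":96,"wmj":97},"p":{"f":83,"qd":50},"pku":{"pwn":81,"u":49}}
After op 6 (add /pku/abj 9): {"c":{"fg":66,"xxm":44},"o":{"mv":96,"wmj":97},"p":{"f":83,"qd":50},"pku":{"abj":9,"pwn":81,"u":49}}
After op 7 (add /p/y 65): {"c":{"fg":66,"xxm":44},"o":{"mv":96,"wmj":97},"p":{"f":83,"qd":50,"y":65},"pku":{"abj":9,"pwn":81,"u":49}}
After op 8 (add /p/pik 5): {"c":{"fg":66,"xxm":44},"o":{"mv":96,"wmj":97},"p":{"f":83,"pik":5,"qd":50,"y":65},"pku":{"abj":9,"pwn":81,"u":49}}
After op 9 (replace /pku 50): {"c":{"fg":66,"xxm":44},"o":{"mv":96,"wmj":97},"p":{"f":83,"pik":5,"qd":50,"y":65},"pku":50}
After op 10 (add /o/xd 35): {"c":{"fg":66,"xxm":44},"o":{"mv":96,"wmj":97,"xd":35},"p":{"f":83,"pik":5,"qd":50,"y":65},"pku":50}
After op 11 (replace /o/xd 5): {"c":{"fg":66,"xxm":44},"o":{"mv":96,"wmj":97,"xd":5},"p":{"f":83,"pik":5,"qd":50,"y":65},"pku":50}
After op 12 (add /ys 91): {"c":{"fg":66,"xxm":44},"o":{"mv":96,"wmj":97,"xd":5},"p":{"f":83,"pik":5,"qd":50,"y":65},"pku":50,"ys":91}
After op 13 (replace /o/wmj 82): {"c":{"fg":66,"xxm":44},"o":{"mv":96,"wmj":82,"xd":5},"p":{"f":83,"pik":5,"qd":50,"y":65},"pku":50,"ys":91}
After op 14 (replace /ys 94): {"c":{"fg":66,"xxm":44},"o":{"mv":96,"wmj":82,"xd":5},"p":{"f":83,"pik":5,"qd":50,"y":65},"pku":50,"ys":94}
After op 15 (add /c/xxm 52): {"c":{"fg":66,"xxm":52},"o":{"mv":96,"wmj":82,"xd":5},"p":{"f":83,"pik":5,"qd":50,"y":65},"pku":50,"ys":94}
After op 16 (add /gd 18): {"c":{"fg":66,"xxm":52},"gd":18,"o":{"mv":96,"wmj":82,"xd":5},"p":{"f":83,"pik":5,"qd":50,"y":65},"pku":50,"ys":94}
After op 17 (replace /gd 88): {"c":{"fg":66,"xxm":52},"gd":88,"o":{"mv":96,"wmj":82,"xd":5},"p":{"f":83,"pik":5,"qd":50,"y":65},"pku":50,"ys":94}
After op 18 (add /cvd 48): {"c":{"fg":66,"xxm":52},"cvd":48,"gd":88,"o":{"mv":96,"wmj":82,"xd":5},"p":{"f":83,"pik":5,"qd":50,"y":65},"pku":50,"ys":94}
After op 19 (replace /p/qd 93): {"c":{"fg":66,"xxm":52},"cvd":48,"gd":88,"o":{"mv":96,"wmj":82,"xd":5},"p":{"f":83,"pik":5,"qd":93,"y":65},"pku":50,"ys":94}
After op 20 (remove /c): {"cvd":48,"gd":88,"o":{"mv":96,"wmj":82,"xd":5},"p":{"f":83,"pik":5,"qd":93,"y":65},"pku":50,"ys":94}
After op 21 (replace /o 87): {"cvd":48,"gd":88,"o":87,"p":{"f":83,"pik":5,"qd":93,"y":65},"pku":50,"ys":94}
After op 22 (replace /gd 34): {"cvd":48,"gd":34,"o":87,"p":{"f":83,"pik":5,"qd":93,"y":65},"pku":50,"ys":94}
After op 23 (replace /gd 62): {"cvd":48,"gd":62,"o":87,"p":{"f":83,"pik":5,"qd":93,"y":65},"pku":50,"ys":94}
After op 24 (add /p 84): {"cvd":48,"gd":62,"o":87,"p":84,"pku":50,"ys":94}
Value at /pku: 50

Answer: 50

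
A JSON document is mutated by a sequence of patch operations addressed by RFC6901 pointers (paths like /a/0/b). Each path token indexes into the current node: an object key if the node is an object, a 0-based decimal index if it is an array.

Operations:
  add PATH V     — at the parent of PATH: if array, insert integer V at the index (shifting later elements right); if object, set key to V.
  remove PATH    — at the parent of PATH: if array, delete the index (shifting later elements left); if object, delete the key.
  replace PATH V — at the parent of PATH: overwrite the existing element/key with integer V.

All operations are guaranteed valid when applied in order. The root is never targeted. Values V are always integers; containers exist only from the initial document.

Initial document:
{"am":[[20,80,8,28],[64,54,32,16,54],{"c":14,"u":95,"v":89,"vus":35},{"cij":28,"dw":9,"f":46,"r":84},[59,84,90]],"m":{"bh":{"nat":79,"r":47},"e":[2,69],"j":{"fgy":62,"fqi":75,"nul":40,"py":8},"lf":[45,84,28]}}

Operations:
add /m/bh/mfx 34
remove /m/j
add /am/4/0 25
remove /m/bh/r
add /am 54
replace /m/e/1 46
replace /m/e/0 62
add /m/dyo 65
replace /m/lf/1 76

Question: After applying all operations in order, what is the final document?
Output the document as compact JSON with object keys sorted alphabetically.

Answer: {"am":54,"m":{"bh":{"mfx":34,"nat":79},"dyo":65,"e":[62,46],"lf":[45,76,28]}}

Derivation:
After op 1 (add /m/bh/mfx 34): {"am":[[20,80,8,28],[64,54,32,16,54],{"c":14,"u":95,"v":89,"vus":35},{"cij":28,"dw":9,"f":46,"r":84},[59,84,90]],"m":{"bh":{"mfx":34,"nat":79,"r":47},"e":[2,69],"j":{"fgy":62,"fqi":75,"nul":40,"py":8},"lf":[45,84,28]}}
After op 2 (remove /m/j): {"am":[[20,80,8,28],[64,54,32,16,54],{"c":14,"u":95,"v":89,"vus":35},{"cij":28,"dw":9,"f":46,"r":84},[59,84,90]],"m":{"bh":{"mfx":34,"nat":79,"r":47},"e":[2,69],"lf":[45,84,28]}}
After op 3 (add /am/4/0 25): {"am":[[20,80,8,28],[64,54,32,16,54],{"c":14,"u":95,"v":89,"vus":35},{"cij":28,"dw":9,"f":46,"r":84},[25,59,84,90]],"m":{"bh":{"mfx":34,"nat":79,"r":47},"e":[2,69],"lf":[45,84,28]}}
After op 4 (remove /m/bh/r): {"am":[[20,80,8,28],[64,54,32,16,54],{"c":14,"u":95,"v":89,"vus":35},{"cij":28,"dw":9,"f":46,"r":84},[25,59,84,90]],"m":{"bh":{"mfx":34,"nat":79},"e":[2,69],"lf":[45,84,28]}}
After op 5 (add /am 54): {"am":54,"m":{"bh":{"mfx":34,"nat":79},"e":[2,69],"lf":[45,84,28]}}
After op 6 (replace /m/e/1 46): {"am":54,"m":{"bh":{"mfx":34,"nat":79},"e":[2,46],"lf":[45,84,28]}}
After op 7 (replace /m/e/0 62): {"am":54,"m":{"bh":{"mfx":34,"nat":79},"e":[62,46],"lf":[45,84,28]}}
After op 8 (add /m/dyo 65): {"am":54,"m":{"bh":{"mfx":34,"nat":79},"dyo":65,"e":[62,46],"lf":[45,84,28]}}
After op 9 (replace /m/lf/1 76): {"am":54,"m":{"bh":{"mfx":34,"nat":79},"dyo":65,"e":[62,46],"lf":[45,76,28]}}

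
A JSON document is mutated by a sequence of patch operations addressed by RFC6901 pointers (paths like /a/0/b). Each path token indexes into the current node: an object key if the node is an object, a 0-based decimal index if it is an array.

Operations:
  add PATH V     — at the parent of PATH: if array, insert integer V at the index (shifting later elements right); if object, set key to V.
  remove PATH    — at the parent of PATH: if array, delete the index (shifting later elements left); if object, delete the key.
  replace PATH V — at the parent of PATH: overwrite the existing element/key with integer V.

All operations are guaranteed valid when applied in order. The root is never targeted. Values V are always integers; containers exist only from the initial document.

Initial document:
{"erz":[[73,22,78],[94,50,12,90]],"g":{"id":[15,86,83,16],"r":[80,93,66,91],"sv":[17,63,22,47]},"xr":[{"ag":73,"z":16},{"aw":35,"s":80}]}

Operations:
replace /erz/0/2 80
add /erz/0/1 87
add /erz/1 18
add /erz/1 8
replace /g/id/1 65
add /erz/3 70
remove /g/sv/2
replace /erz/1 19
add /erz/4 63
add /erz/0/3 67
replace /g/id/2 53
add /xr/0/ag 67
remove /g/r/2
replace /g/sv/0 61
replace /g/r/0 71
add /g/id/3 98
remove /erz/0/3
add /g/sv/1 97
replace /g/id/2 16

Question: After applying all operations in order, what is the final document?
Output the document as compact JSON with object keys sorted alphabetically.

After op 1 (replace /erz/0/2 80): {"erz":[[73,22,80],[94,50,12,90]],"g":{"id":[15,86,83,16],"r":[80,93,66,91],"sv":[17,63,22,47]},"xr":[{"ag":73,"z":16},{"aw":35,"s":80}]}
After op 2 (add /erz/0/1 87): {"erz":[[73,87,22,80],[94,50,12,90]],"g":{"id":[15,86,83,16],"r":[80,93,66,91],"sv":[17,63,22,47]},"xr":[{"ag":73,"z":16},{"aw":35,"s":80}]}
After op 3 (add /erz/1 18): {"erz":[[73,87,22,80],18,[94,50,12,90]],"g":{"id":[15,86,83,16],"r":[80,93,66,91],"sv":[17,63,22,47]},"xr":[{"ag":73,"z":16},{"aw":35,"s":80}]}
After op 4 (add /erz/1 8): {"erz":[[73,87,22,80],8,18,[94,50,12,90]],"g":{"id":[15,86,83,16],"r":[80,93,66,91],"sv":[17,63,22,47]},"xr":[{"ag":73,"z":16},{"aw":35,"s":80}]}
After op 5 (replace /g/id/1 65): {"erz":[[73,87,22,80],8,18,[94,50,12,90]],"g":{"id":[15,65,83,16],"r":[80,93,66,91],"sv":[17,63,22,47]},"xr":[{"ag":73,"z":16},{"aw":35,"s":80}]}
After op 6 (add /erz/3 70): {"erz":[[73,87,22,80],8,18,70,[94,50,12,90]],"g":{"id":[15,65,83,16],"r":[80,93,66,91],"sv":[17,63,22,47]},"xr":[{"ag":73,"z":16},{"aw":35,"s":80}]}
After op 7 (remove /g/sv/2): {"erz":[[73,87,22,80],8,18,70,[94,50,12,90]],"g":{"id":[15,65,83,16],"r":[80,93,66,91],"sv":[17,63,47]},"xr":[{"ag":73,"z":16},{"aw":35,"s":80}]}
After op 8 (replace /erz/1 19): {"erz":[[73,87,22,80],19,18,70,[94,50,12,90]],"g":{"id":[15,65,83,16],"r":[80,93,66,91],"sv":[17,63,47]},"xr":[{"ag":73,"z":16},{"aw":35,"s":80}]}
After op 9 (add /erz/4 63): {"erz":[[73,87,22,80],19,18,70,63,[94,50,12,90]],"g":{"id":[15,65,83,16],"r":[80,93,66,91],"sv":[17,63,47]},"xr":[{"ag":73,"z":16},{"aw":35,"s":80}]}
After op 10 (add /erz/0/3 67): {"erz":[[73,87,22,67,80],19,18,70,63,[94,50,12,90]],"g":{"id":[15,65,83,16],"r":[80,93,66,91],"sv":[17,63,47]},"xr":[{"ag":73,"z":16},{"aw":35,"s":80}]}
After op 11 (replace /g/id/2 53): {"erz":[[73,87,22,67,80],19,18,70,63,[94,50,12,90]],"g":{"id":[15,65,53,16],"r":[80,93,66,91],"sv":[17,63,47]},"xr":[{"ag":73,"z":16},{"aw":35,"s":80}]}
After op 12 (add /xr/0/ag 67): {"erz":[[73,87,22,67,80],19,18,70,63,[94,50,12,90]],"g":{"id":[15,65,53,16],"r":[80,93,66,91],"sv":[17,63,47]},"xr":[{"ag":67,"z":16},{"aw":35,"s":80}]}
After op 13 (remove /g/r/2): {"erz":[[73,87,22,67,80],19,18,70,63,[94,50,12,90]],"g":{"id":[15,65,53,16],"r":[80,93,91],"sv":[17,63,47]},"xr":[{"ag":67,"z":16},{"aw":35,"s":80}]}
After op 14 (replace /g/sv/0 61): {"erz":[[73,87,22,67,80],19,18,70,63,[94,50,12,90]],"g":{"id":[15,65,53,16],"r":[80,93,91],"sv":[61,63,47]},"xr":[{"ag":67,"z":16},{"aw":35,"s":80}]}
After op 15 (replace /g/r/0 71): {"erz":[[73,87,22,67,80],19,18,70,63,[94,50,12,90]],"g":{"id":[15,65,53,16],"r":[71,93,91],"sv":[61,63,47]},"xr":[{"ag":67,"z":16},{"aw":35,"s":80}]}
After op 16 (add /g/id/3 98): {"erz":[[73,87,22,67,80],19,18,70,63,[94,50,12,90]],"g":{"id":[15,65,53,98,16],"r":[71,93,91],"sv":[61,63,47]},"xr":[{"ag":67,"z":16},{"aw":35,"s":80}]}
After op 17 (remove /erz/0/3): {"erz":[[73,87,22,80],19,18,70,63,[94,50,12,90]],"g":{"id":[15,65,53,98,16],"r":[71,93,91],"sv":[61,63,47]},"xr":[{"ag":67,"z":16},{"aw":35,"s":80}]}
After op 18 (add /g/sv/1 97): {"erz":[[73,87,22,80],19,18,70,63,[94,50,12,90]],"g":{"id":[15,65,53,98,16],"r":[71,93,91],"sv":[61,97,63,47]},"xr":[{"ag":67,"z":16},{"aw":35,"s":80}]}
After op 19 (replace /g/id/2 16): {"erz":[[73,87,22,80],19,18,70,63,[94,50,12,90]],"g":{"id":[15,65,16,98,16],"r":[71,93,91],"sv":[61,97,63,47]},"xr":[{"ag":67,"z":16},{"aw":35,"s":80}]}

Answer: {"erz":[[73,87,22,80],19,18,70,63,[94,50,12,90]],"g":{"id":[15,65,16,98,16],"r":[71,93,91],"sv":[61,97,63,47]},"xr":[{"ag":67,"z":16},{"aw":35,"s":80}]}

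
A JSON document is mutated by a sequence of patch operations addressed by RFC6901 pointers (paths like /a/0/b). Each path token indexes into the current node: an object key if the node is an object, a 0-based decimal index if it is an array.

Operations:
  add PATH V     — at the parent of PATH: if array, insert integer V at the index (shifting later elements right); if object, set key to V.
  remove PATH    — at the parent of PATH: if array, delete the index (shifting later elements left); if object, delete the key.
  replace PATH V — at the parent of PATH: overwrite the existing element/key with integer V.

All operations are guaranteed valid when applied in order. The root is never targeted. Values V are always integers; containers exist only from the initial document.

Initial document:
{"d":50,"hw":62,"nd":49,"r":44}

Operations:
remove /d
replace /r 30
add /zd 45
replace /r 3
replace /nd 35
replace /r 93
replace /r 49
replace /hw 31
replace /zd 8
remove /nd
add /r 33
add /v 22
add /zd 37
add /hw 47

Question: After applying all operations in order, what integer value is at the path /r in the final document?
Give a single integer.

Answer: 33

Derivation:
After op 1 (remove /d): {"hw":62,"nd":49,"r":44}
After op 2 (replace /r 30): {"hw":62,"nd":49,"r":30}
After op 3 (add /zd 45): {"hw":62,"nd":49,"r":30,"zd":45}
After op 4 (replace /r 3): {"hw":62,"nd":49,"r":3,"zd":45}
After op 5 (replace /nd 35): {"hw":62,"nd":35,"r":3,"zd":45}
After op 6 (replace /r 93): {"hw":62,"nd":35,"r":93,"zd":45}
After op 7 (replace /r 49): {"hw":62,"nd":35,"r":49,"zd":45}
After op 8 (replace /hw 31): {"hw":31,"nd":35,"r":49,"zd":45}
After op 9 (replace /zd 8): {"hw":31,"nd":35,"r":49,"zd":8}
After op 10 (remove /nd): {"hw":31,"r":49,"zd":8}
After op 11 (add /r 33): {"hw":31,"r":33,"zd":8}
After op 12 (add /v 22): {"hw":31,"r":33,"v":22,"zd":8}
After op 13 (add /zd 37): {"hw":31,"r":33,"v":22,"zd":37}
After op 14 (add /hw 47): {"hw":47,"r":33,"v":22,"zd":37}
Value at /r: 33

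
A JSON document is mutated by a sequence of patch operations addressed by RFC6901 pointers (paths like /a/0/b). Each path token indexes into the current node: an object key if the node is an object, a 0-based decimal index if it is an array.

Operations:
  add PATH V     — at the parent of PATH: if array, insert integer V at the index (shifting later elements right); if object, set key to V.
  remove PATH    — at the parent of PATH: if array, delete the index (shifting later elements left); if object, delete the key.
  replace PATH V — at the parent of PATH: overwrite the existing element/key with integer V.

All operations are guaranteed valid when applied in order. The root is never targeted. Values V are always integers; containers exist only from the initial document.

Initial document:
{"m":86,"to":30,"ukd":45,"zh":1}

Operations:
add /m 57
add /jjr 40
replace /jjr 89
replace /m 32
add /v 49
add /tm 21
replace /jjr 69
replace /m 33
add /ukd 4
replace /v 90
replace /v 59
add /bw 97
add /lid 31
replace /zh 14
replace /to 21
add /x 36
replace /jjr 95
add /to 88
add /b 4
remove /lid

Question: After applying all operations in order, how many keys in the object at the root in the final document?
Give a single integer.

After op 1 (add /m 57): {"m":57,"to":30,"ukd":45,"zh":1}
After op 2 (add /jjr 40): {"jjr":40,"m":57,"to":30,"ukd":45,"zh":1}
After op 3 (replace /jjr 89): {"jjr":89,"m":57,"to":30,"ukd":45,"zh":1}
After op 4 (replace /m 32): {"jjr":89,"m":32,"to":30,"ukd":45,"zh":1}
After op 5 (add /v 49): {"jjr":89,"m":32,"to":30,"ukd":45,"v":49,"zh":1}
After op 6 (add /tm 21): {"jjr":89,"m":32,"tm":21,"to":30,"ukd":45,"v":49,"zh":1}
After op 7 (replace /jjr 69): {"jjr":69,"m":32,"tm":21,"to":30,"ukd":45,"v":49,"zh":1}
After op 8 (replace /m 33): {"jjr":69,"m":33,"tm":21,"to":30,"ukd":45,"v":49,"zh":1}
After op 9 (add /ukd 4): {"jjr":69,"m":33,"tm":21,"to":30,"ukd":4,"v":49,"zh":1}
After op 10 (replace /v 90): {"jjr":69,"m":33,"tm":21,"to":30,"ukd":4,"v":90,"zh":1}
After op 11 (replace /v 59): {"jjr":69,"m":33,"tm":21,"to":30,"ukd":4,"v":59,"zh":1}
After op 12 (add /bw 97): {"bw":97,"jjr":69,"m":33,"tm":21,"to":30,"ukd":4,"v":59,"zh":1}
After op 13 (add /lid 31): {"bw":97,"jjr":69,"lid":31,"m":33,"tm":21,"to":30,"ukd":4,"v":59,"zh":1}
After op 14 (replace /zh 14): {"bw":97,"jjr":69,"lid":31,"m":33,"tm":21,"to":30,"ukd":4,"v":59,"zh":14}
After op 15 (replace /to 21): {"bw":97,"jjr":69,"lid":31,"m":33,"tm":21,"to":21,"ukd":4,"v":59,"zh":14}
After op 16 (add /x 36): {"bw":97,"jjr":69,"lid":31,"m":33,"tm":21,"to":21,"ukd":4,"v":59,"x":36,"zh":14}
After op 17 (replace /jjr 95): {"bw":97,"jjr":95,"lid":31,"m":33,"tm":21,"to":21,"ukd":4,"v":59,"x":36,"zh":14}
After op 18 (add /to 88): {"bw":97,"jjr":95,"lid":31,"m":33,"tm":21,"to":88,"ukd":4,"v":59,"x":36,"zh":14}
After op 19 (add /b 4): {"b":4,"bw":97,"jjr":95,"lid":31,"m":33,"tm":21,"to":88,"ukd":4,"v":59,"x":36,"zh":14}
After op 20 (remove /lid): {"b":4,"bw":97,"jjr":95,"m":33,"tm":21,"to":88,"ukd":4,"v":59,"x":36,"zh":14}
Size at the root: 10

Answer: 10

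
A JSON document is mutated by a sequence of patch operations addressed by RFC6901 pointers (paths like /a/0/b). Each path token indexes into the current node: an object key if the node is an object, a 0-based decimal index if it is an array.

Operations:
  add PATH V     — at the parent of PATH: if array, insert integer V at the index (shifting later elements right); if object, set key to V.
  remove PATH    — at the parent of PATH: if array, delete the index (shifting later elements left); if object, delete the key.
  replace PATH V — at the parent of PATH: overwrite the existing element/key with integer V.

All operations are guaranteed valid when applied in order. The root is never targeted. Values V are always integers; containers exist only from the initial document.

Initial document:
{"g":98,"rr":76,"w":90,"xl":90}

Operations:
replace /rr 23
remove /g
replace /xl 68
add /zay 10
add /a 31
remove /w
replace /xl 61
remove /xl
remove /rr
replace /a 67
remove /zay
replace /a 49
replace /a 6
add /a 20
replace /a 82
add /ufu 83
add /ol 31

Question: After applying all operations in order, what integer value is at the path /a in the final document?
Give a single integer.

Answer: 82

Derivation:
After op 1 (replace /rr 23): {"g":98,"rr":23,"w":90,"xl":90}
After op 2 (remove /g): {"rr":23,"w":90,"xl":90}
After op 3 (replace /xl 68): {"rr":23,"w":90,"xl":68}
After op 4 (add /zay 10): {"rr":23,"w":90,"xl":68,"zay":10}
After op 5 (add /a 31): {"a":31,"rr":23,"w":90,"xl":68,"zay":10}
After op 6 (remove /w): {"a":31,"rr":23,"xl":68,"zay":10}
After op 7 (replace /xl 61): {"a":31,"rr":23,"xl":61,"zay":10}
After op 8 (remove /xl): {"a":31,"rr":23,"zay":10}
After op 9 (remove /rr): {"a":31,"zay":10}
After op 10 (replace /a 67): {"a":67,"zay":10}
After op 11 (remove /zay): {"a":67}
After op 12 (replace /a 49): {"a":49}
After op 13 (replace /a 6): {"a":6}
After op 14 (add /a 20): {"a":20}
After op 15 (replace /a 82): {"a":82}
After op 16 (add /ufu 83): {"a":82,"ufu":83}
After op 17 (add /ol 31): {"a":82,"ol":31,"ufu":83}
Value at /a: 82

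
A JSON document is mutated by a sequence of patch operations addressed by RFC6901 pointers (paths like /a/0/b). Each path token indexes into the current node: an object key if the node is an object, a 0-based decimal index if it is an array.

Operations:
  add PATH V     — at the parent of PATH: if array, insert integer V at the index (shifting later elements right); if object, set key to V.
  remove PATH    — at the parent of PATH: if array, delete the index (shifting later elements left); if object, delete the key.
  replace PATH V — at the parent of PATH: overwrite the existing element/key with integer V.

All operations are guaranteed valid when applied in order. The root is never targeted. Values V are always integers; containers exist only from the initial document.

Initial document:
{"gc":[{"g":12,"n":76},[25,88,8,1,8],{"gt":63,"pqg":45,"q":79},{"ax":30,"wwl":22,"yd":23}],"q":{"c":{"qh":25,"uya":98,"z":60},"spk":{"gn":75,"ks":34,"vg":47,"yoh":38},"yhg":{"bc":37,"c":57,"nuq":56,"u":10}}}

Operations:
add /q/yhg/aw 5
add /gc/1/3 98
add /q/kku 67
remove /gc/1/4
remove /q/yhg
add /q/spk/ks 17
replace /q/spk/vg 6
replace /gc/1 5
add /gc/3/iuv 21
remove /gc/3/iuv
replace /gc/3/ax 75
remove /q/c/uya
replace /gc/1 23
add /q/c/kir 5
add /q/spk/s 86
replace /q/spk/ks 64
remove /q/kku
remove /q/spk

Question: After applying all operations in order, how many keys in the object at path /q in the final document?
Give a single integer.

Answer: 1

Derivation:
After op 1 (add /q/yhg/aw 5): {"gc":[{"g":12,"n":76},[25,88,8,1,8],{"gt":63,"pqg":45,"q":79},{"ax":30,"wwl":22,"yd":23}],"q":{"c":{"qh":25,"uya":98,"z":60},"spk":{"gn":75,"ks":34,"vg":47,"yoh":38},"yhg":{"aw":5,"bc":37,"c":57,"nuq":56,"u":10}}}
After op 2 (add /gc/1/3 98): {"gc":[{"g":12,"n":76},[25,88,8,98,1,8],{"gt":63,"pqg":45,"q":79},{"ax":30,"wwl":22,"yd":23}],"q":{"c":{"qh":25,"uya":98,"z":60},"spk":{"gn":75,"ks":34,"vg":47,"yoh":38},"yhg":{"aw":5,"bc":37,"c":57,"nuq":56,"u":10}}}
After op 3 (add /q/kku 67): {"gc":[{"g":12,"n":76},[25,88,8,98,1,8],{"gt":63,"pqg":45,"q":79},{"ax":30,"wwl":22,"yd":23}],"q":{"c":{"qh":25,"uya":98,"z":60},"kku":67,"spk":{"gn":75,"ks":34,"vg":47,"yoh":38},"yhg":{"aw":5,"bc":37,"c":57,"nuq":56,"u":10}}}
After op 4 (remove /gc/1/4): {"gc":[{"g":12,"n":76},[25,88,8,98,8],{"gt":63,"pqg":45,"q":79},{"ax":30,"wwl":22,"yd":23}],"q":{"c":{"qh":25,"uya":98,"z":60},"kku":67,"spk":{"gn":75,"ks":34,"vg":47,"yoh":38},"yhg":{"aw":5,"bc":37,"c":57,"nuq":56,"u":10}}}
After op 5 (remove /q/yhg): {"gc":[{"g":12,"n":76},[25,88,8,98,8],{"gt":63,"pqg":45,"q":79},{"ax":30,"wwl":22,"yd":23}],"q":{"c":{"qh":25,"uya":98,"z":60},"kku":67,"spk":{"gn":75,"ks":34,"vg":47,"yoh":38}}}
After op 6 (add /q/spk/ks 17): {"gc":[{"g":12,"n":76},[25,88,8,98,8],{"gt":63,"pqg":45,"q":79},{"ax":30,"wwl":22,"yd":23}],"q":{"c":{"qh":25,"uya":98,"z":60},"kku":67,"spk":{"gn":75,"ks":17,"vg":47,"yoh":38}}}
After op 7 (replace /q/spk/vg 6): {"gc":[{"g":12,"n":76},[25,88,8,98,8],{"gt":63,"pqg":45,"q":79},{"ax":30,"wwl":22,"yd":23}],"q":{"c":{"qh":25,"uya":98,"z":60},"kku":67,"spk":{"gn":75,"ks":17,"vg":6,"yoh":38}}}
After op 8 (replace /gc/1 5): {"gc":[{"g":12,"n":76},5,{"gt":63,"pqg":45,"q":79},{"ax":30,"wwl":22,"yd":23}],"q":{"c":{"qh":25,"uya":98,"z":60},"kku":67,"spk":{"gn":75,"ks":17,"vg":6,"yoh":38}}}
After op 9 (add /gc/3/iuv 21): {"gc":[{"g":12,"n":76},5,{"gt":63,"pqg":45,"q":79},{"ax":30,"iuv":21,"wwl":22,"yd":23}],"q":{"c":{"qh":25,"uya":98,"z":60},"kku":67,"spk":{"gn":75,"ks":17,"vg":6,"yoh":38}}}
After op 10 (remove /gc/3/iuv): {"gc":[{"g":12,"n":76},5,{"gt":63,"pqg":45,"q":79},{"ax":30,"wwl":22,"yd":23}],"q":{"c":{"qh":25,"uya":98,"z":60},"kku":67,"spk":{"gn":75,"ks":17,"vg":6,"yoh":38}}}
After op 11 (replace /gc/3/ax 75): {"gc":[{"g":12,"n":76},5,{"gt":63,"pqg":45,"q":79},{"ax":75,"wwl":22,"yd":23}],"q":{"c":{"qh":25,"uya":98,"z":60},"kku":67,"spk":{"gn":75,"ks":17,"vg":6,"yoh":38}}}
After op 12 (remove /q/c/uya): {"gc":[{"g":12,"n":76},5,{"gt":63,"pqg":45,"q":79},{"ax":75,"wwl":22,"yd":23}],"q":{"c":{"qh":25,"z":60},"kku":67,"spk":{"gn":75,"ks":17,"vg":6,"yoh":38}}}
After op 13 (replace /gc/1 23): {"gc":[{"g":12,"n":76},23,{"gt":63,"pqg":45,"q":79},{"ax":75,"wwl":22,"yd":23}],"q":{"c":{"qh":25,"z":60},"kku":67,"spk":{"gn":75,"ks":17,"vg":6,"yoh":38}}}
After op 14 (add /q/c/kir 5): {"gc":[{"g":12,"n":76},23,{"gt":63,"pqg":45,"q":79},{"ax":75,"wwl":22,"yd":23}],"q":{"c":{"kir":5,"qh":25,"z":60},"kku":67,"spk":{"gn":75,"ks":17,"vg":6,"yoh":38}}}
After op 15 (add /q/spk/s 86): {"gc":[{"g":12,"n":76},23,{"gt":63,"pqg":45,"q":79},{"ax":75,"wwl":22,"yd":23}],"q":{"c":{"kir":5,"qh":25,"z":60},"kku":67,"spk":{"gn":75,"ks":17,"s":86,"vg":6,"yoh":38}}}
After op 16 (replace /q/spk/ks 64): {"gc":[{"g":12,"n":76},23,{"gt":63,"pqg":45,"q":79},{"ax":75,"wwl":22,"yd":23}],"q":{"c":{"kir":5,"qh":25,"z":60},"kku":67,"spk":{"gn":75,"ks":64,"s":86,"vg":6,"yoh":38}}}
After op 17 (remove /q/kku): {"gc":[{"g":12,"n":76},23,{"gt":63,"pqg":45,"q":79},{"ax":75,"wwl":22,"yd":23}],"q":{"c":{"kir":5,"qh":25,"z":60},"spk":{"gn":75,"ks":64,"s":86,"vg":6,"yoh":38}}}
After op 18 (remove /q/spk): {"gc":[{"g":12,"n":76},23,{"gt":63,"pqg":45,"q":79},{"ax":75,"wwl":22,"yd":23}],"q":{"c":{"kir":5,"qh":25,"z":60}}}
Size at path /q: 1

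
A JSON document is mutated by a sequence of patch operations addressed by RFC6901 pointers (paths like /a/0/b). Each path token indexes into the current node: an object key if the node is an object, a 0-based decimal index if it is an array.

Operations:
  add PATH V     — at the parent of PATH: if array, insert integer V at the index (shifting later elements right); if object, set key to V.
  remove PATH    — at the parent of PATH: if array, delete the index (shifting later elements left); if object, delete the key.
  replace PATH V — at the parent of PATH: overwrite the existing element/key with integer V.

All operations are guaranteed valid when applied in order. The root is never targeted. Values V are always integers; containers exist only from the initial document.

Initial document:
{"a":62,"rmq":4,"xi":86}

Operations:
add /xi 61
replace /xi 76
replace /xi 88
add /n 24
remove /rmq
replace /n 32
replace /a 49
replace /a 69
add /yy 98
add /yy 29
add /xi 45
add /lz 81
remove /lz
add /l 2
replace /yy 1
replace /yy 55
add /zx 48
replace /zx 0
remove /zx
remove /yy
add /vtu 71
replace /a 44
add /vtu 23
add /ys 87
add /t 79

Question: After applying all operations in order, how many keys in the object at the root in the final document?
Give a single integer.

After op 1 (add /xi 61): {"a":62,"rmq":4,"xi":61}
After op 2 (replace /xi 76): {"a":62,"rmq":4,"xi":76}
After op 3 (replace /xi 88): {"a":62,"rmq":4,"xi":88}
After op 4 (add /n 24): {"a":62,"n":24,"rmq":4,"xi":88}
After op 5 (remove /rmq): {"a":62,"n":24,"xi":88}
After op 6 (replace /n 32): {"a":62,"n":32,"xi":88}
After op 7 (replace /a 49): {"a":49,"n":32,"xi":88}
After op 8 (replace /a 69): {"a":69,"n":32,"xi":88}
After op 9 (add /yy 98): {"a":69,"n":32,"xi":88,"yy":98}
After op 10 (add /yy 29): {"a":69,"n":32,"xi":88,"yy":29}
After op 11 (add /xi 45): {"a":69,"n":32,"xi":45,"yy":29}
After op 12 (add /lz 81): {"a":69,"lz":81,"n":32,"xi":45,"yy":29}
After op 13 (remove /lz): {"a":69,"n":32,"xi":45,"yy":29}
After op 14 (add /l 2): {"a":69,"l":2,"n":32,"xi":45,"yy":29}
After op 15 (replace /yy 1): {"a":69,"l":2,"n":32,"xi":45,"yy":1}
After op 16 (replace /yy 55): {"a":69,"l":2,"n":32,"xi":45,"yy":55}
After op 17 (add /zx 48): {"a":69,"l":2,"n":32,"xi":45,"yy":55,"zx":48}
After op 18 (replace /zx 0): {"a":69,"l":2,"n":32,"xi":45,"yy":55,"zx":0}
After op 19 (remove /zx): {"a":69,"l":2,"n":32,"xi":45,"yy":55}
After op 20 (remove /yy): {"a":69,"l":2,"n":32,"xi":45}
After op 21 (add /vtu 71): {"a":69,"l":2,"n":32,"vtu":71,"xi":45}
After op 22 (replace /a 44): {"a":44,"l":2,"n":32,"vtu":71,"xi":45}
After op 23 (add /vtu 23): {"a":44,"l":2,"n":32,"vtu":23,"xi":45}
After op 24 (add /ys 87): {"a":44,"l":2,"n":32,"vtu":23,"xi":45,"ys":87}
After op 25 (add /t 79): {"a":44,"l":2,"n":32,"t":79,"vtu":23,"xi":45,"ys":87}
Size at the root: 7

Answer: 7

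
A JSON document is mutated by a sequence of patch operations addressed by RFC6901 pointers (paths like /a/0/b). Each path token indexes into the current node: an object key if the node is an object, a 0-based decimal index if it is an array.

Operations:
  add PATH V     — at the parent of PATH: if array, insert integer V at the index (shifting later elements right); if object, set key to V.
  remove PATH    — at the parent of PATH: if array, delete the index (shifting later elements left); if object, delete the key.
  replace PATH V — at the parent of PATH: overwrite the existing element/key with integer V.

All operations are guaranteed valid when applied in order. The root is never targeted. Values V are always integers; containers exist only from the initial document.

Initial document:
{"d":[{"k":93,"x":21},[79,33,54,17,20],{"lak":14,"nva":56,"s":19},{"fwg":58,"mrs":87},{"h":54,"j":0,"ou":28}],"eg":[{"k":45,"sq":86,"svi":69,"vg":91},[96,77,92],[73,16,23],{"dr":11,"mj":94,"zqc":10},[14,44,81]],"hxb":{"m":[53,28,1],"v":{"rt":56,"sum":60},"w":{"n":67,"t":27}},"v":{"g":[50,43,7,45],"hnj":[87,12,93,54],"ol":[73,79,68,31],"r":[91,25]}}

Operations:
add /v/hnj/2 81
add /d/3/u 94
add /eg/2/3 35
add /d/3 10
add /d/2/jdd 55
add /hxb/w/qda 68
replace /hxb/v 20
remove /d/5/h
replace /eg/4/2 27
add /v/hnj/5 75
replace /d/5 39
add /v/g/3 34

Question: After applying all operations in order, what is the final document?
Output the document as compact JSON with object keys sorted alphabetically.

After op 1 (add /v/hnj/2 81): {"d":[{"k":93,"x":21},[79,33,54,17,20],{"lak":14,"nva":56,"s":19},{"fwg":58,"mrs":87},{"h":54,"j":0,"ou":28}],"eg":[{"k":45,"sq":86,"svi":69,"vg":91},[96,77,92],[73,16,23],{"dr":11,"mj":94,"zqc":10},[14,44,81]],"hxb":{"m":[53,28,1],"v":{"rt":56,"sum":60},"w":{"n":67,"t":27}},"v":{"g":[50,43,7,45],"hnj":[87,12,81,93,54],"ol":[73,79,68,31],"r":[91,25]}}
After op 2 (add /d/3/u 94): {"d":[{"k":93,"x":21},[79,33,54,17,20],{"lak":14,"nva":56,"s":19},{"fwg":58,"mrs":87,"u":94},{"h":54,"j":0,"ou":28}],"eg":[{"k":45,"sq":86,"svi":69,"vg":91},[96,77,92],[73,16,23],{"dr":11,"mj":94,"zqc":10},[14,44,81]],"hxb":{"m":[53,28,1],"v":{"rt":56,"sum":60},"w":{"n":67,"t":27}},"v":{"g":[50,43,7,45],"hnj":[87,12,81,93,54],"ol":[73,79,68,31],"r":[91,25]}}
After op 3 (add /eg/2/3 35): {"d":[{"k":93,"x":21},[79,33,54,17,20],{"lak":14,"nva":56,"s":19},{"fwg":58,"mrs":87,"u":94},{"h":54,"j":0,"ou":28}],"eg":[{"k":45,"sq":86,"svi":69,"vg":91},[96,77,92],[73,16,23,35],{"dr":11,"mj":94,"zqc":10},[14,44,81]],"hxb":{"m":[53,28,1],"v":{"rt":56,"sum":60},"w":{"n":67,"t":27}},"v":{"g":[50,43,7,45],"hnj":[87,12,81,93,54],"ol":[73,79,68,31],"r":[91,25]}}
After op 4 (add /d/3 10): {"d":[{"k":93,"x":21},[79,33,54,17,20],{"lak":14,"nva":56,"s":19},10,{"fwg":58,"mrs":87,"u":94},{"h":54,"j":0,"ou":28}],"eg":[{"k":45,"sq":86,"svi":69,"vg":91},[96,77,92],[73,16,23,35],{"dr":11,"mj":94,"zqc":10},[14,44,81]],"hxb":{"m":[53,28,1],"v":{"rt":56,"sum":60},"w":{"n":67,"t":27}},"v":{"g":[50,43,7,45],"hnj":[87,12,81,93,54],"ol":[73,79,68,31],"r":[91,25]}}
After op 5 (add /d/2/jdd 55): {"d":[{"k":93,"x":21},[79,33,54,17,20],{"jdd":55,"lak":14,"nva":56,"s":19},10,{"fwg":58,"mrs":87,"u":94},{"h":54,"j":0,"ou":28}],"eg":[{"k":45,"sq":86,"svi":69,"vg":91},[96,77,92],[73,16,23,35],{"dr":11,"mj":94,"zqc":10},[14,44,81]],"hxb":{"m":[53,28,1],"v":{"rt":56,"sum":60},"w":{"n":67,"t":27}},"v":{"g":[50,43,7,45],"hnj":[87,12,81,93,54],"ol":[73,79,68,31],"r":[91,25]}}
After op 6 (add /hxb/w/qda 68): {"d":[{"k":93,"x":21},[79,33,54,17,20],{"jdd":55,"lak":14,"nva":56,"s":19},10,{"fwg":58,"mrs":87,"u":94},{"h":54,"j":0,"ou":28}],"eg":[{"k":45,"sq":86,"svi":69,"vg":91},[96,77,92],[73,16,23,35],{"dr":11,"mj":94,"zqc":10},[14,44,81]],"hxb":{"m":[53,28,1],"v":{"rt":56,"sum":60},"w":{"n":67,"qda":68,"t":27}},"v":{"g":[50,43,7,45],"hnj":[87,12,81,93,54],"ol":[73,79,68,31],"r":[91,25]}}
After op 7 (replace /hxb/v 20): {"d":[{"k":93,"x":21},[79,33,54,17,20],{"jdd":55,"lak":14,"nva":56,"s":19},10,{"fwg":58,"mrs":87,"u":94},{"h":54,"j":0,"ou":28}],"eg":[{"k":45,"sq":86,"svi":69,"vg":91},[96,77,92],[73,16,23,35],{"dr":11,"mj":94,"zqc":10},[14,44,81]],"hxb":{"m":[53,28,1],"v":20,"w":{"n":67,"qda":68,"t":27}},"v":{"g":[50,43,7,45],"hnj":[87,12,81,93,54],"ol":[73,79,68,31],"r":[91,25]}}
After op 8 (remove /d/5/h): {"d":[{"k":93,"x":21},[79,33,54,17,20],{"jdd":55,"lak":14,"nva":56,"s":19},10,{"fwg":58,"mrs":87,"u":94},{"j":0,"ou":28}],"eg":[{"k":45,"sq":86,"svi":69,"vg":91},[96,77,92],[73,16,23,35],{"dr":11,"mj":94,"zqc":10},[14,44,81]],"hxb":{"m":[53,28,1],"v":20,"w":{"n":67,"qda":68,"t":27}},"v":{"g":[50,43,7,45],"hnj":[87,12,81,93,54],"ol":[73,79,68,31],"r":[91,25]}}
After op 9 (replace /eg/4/2 27): {"d":[{"k":93,"x":21},[79,33,54,17,20],{"jdd":55,"lak":14,"nva":56,"s":19},10,{"fwg":58,"mrs":87,"u":94},{"j":0,"ou":28}],"eg":[{"k":45,"sq":86,"svi":69,"vg":91},[96,77,92],[73,16,23,35],{"dr":11,"mj":94,"zqc":10},[14,44,27]],"hxb":{"m":[53,28,1],"v":20,"w":{"n":67,"qda":68,"t":27}},"v":{"g":[50,43,7,45],"hnj":[87,12,81,93,54],"ol":[73,79,68,31],"r":[91,25]}}
After op 10 (add /v/hnj/5 75): {"d":[{"k":93,"x":21},[79,33,54,17,20],{"jdd":55,"lak":14,"nva":56,"s":19},10,{"fwg":58,"mrs":87,"u":94},{"j":0,"ou":28}],"eg":[{"k":45,"sq":86,"svi":69,"vg":91},[96,77,92],[73,16,23,35],{"dr":11,"mj":94,"zqc":10},[14,44,27]],"hxb":{"m":[53,28,1],"v":20,"w":{"n":67,"qda":68,"t":27}},"v":{"g":[50,43,7,45],"hnj":[87,12,81,93,54,75],"ol":[73,79,68,31],"r":[91,25]}}
After op 11 (replace /d/5 39): {"d":[{"k":93,"x":21},[79,33,54,17,20],{"jdd":55,"lak":14,"nva":56,"s":19},10,{"fwg":58,"mrs":87,"u":94},39],"eg":[{"k":45,"sq":86,"svi":69,"vg":91},[96,77,92],[73,16,23,35],{"dr":11,"mj":94,"zqc":10},[14,44,27]],"hxb":{"m":[53,28,1],"v":20,"w":{"n":67,"qda":68,"t":27}},"v":{"g":[50,43,7,45],"hnj":[87,12,81,93,54,75],"ol":[73,79,68,31],"r":[91,25]}}
After op 12 (add /v/g/3 34): {"d":[{"k":93,"x":21},[79,33,54,17,20],{"jdd":55,"lak":14,"nva":56,"s":19},10,{"fwg":58,"mrs":87,"u":94},39],"eg":[{"k":45,"sq":86,"svi":69,"vg":91},[96,77,92],[73,16,23,35],{"dr":11,"mj":94,"zqc":10},[14,44,27]],"hxb":{"m":[53,28,1],"v":20,"w":{"n":67,"qda":68,"t":27}},"v":{"g":[50,43,7,34,45],"hnj":[87,12,81,93,54,75],"ol":[73,79,68,31],"r":[91,25]}}

Answer: {"d":[{"k":93,"x":21},[79,33,54,17,20],{"jdd":55,"lak":14,"nva":56,"s":19},10,{"fwg":58,"mrs":87,"u":94},39],"eg":[{"k":45,"sq":86,"svi":69,"vg":91},[96,77,92],[73,16,23,35],{"dr":11,"mj":94,"zqc":10},[14,44,27]],"hxb":{"m":[53,28,1],"v":20,"w":{"n":67,"qda":68,"t":27}},"v":{"g":[50,43,7,34,45],"hnj":[87,12,81,93,54,75],"ol":[73,79,68,31],"r":[91,25]}}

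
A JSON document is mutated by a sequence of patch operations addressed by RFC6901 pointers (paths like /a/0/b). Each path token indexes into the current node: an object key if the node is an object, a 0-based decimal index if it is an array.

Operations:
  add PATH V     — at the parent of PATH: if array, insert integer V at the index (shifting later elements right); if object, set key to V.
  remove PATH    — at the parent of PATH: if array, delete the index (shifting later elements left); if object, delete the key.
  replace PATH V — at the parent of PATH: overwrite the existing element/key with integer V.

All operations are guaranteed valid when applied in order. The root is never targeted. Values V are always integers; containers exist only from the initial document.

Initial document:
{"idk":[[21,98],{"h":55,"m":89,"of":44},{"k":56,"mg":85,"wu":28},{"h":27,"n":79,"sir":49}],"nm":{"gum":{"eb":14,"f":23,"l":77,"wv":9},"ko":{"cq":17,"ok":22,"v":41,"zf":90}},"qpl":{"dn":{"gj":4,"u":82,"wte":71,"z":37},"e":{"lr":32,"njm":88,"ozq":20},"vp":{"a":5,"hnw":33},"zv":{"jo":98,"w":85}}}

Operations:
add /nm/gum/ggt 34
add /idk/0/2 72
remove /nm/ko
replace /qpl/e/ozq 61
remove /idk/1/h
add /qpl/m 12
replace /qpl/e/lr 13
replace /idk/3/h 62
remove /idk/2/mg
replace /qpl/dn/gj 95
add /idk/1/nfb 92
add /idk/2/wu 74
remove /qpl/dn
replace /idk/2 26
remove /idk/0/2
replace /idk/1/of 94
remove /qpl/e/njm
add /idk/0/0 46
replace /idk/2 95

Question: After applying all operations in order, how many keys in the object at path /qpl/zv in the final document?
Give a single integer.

Answer: 2

Derivation:
After op 1 (add /nm/gum/ggt 34): {"idk":[[21,98],{"h":55,"m":89,"of":44},{"k":56,"mg":85,"wu":28},{"h":27,"n":79,"sir":49}],"nm":{"gum":{"eb":14,"f":23,"ggt":34,"l":77,"wv":9},"ko":{"cq":17,"ok":22,"v":41,"zf":90}},"qpl":{"dn":{"gj":4,"u":82,"wte":71,"z":37},"e":{"lr":32,"njm":88,"ozq":20},"vp":{"a":5,"hnw":33},"zv":{"jo":98,"w":85}}}
After op 2 (add /idk/0/2 72): {"idk":[[21,98,72],{"h":55,"m":89,"of":44},{"k":56,"mg":85,"wu":28},{"h":27,"n":79,"sir":49}],"nm":{"gum":{"eb":14,"f":23,"ggt":34,"l":77,"wv":9},"ko":{"cq":17,"ok":22,"v":41,"zf":90}},"qpl":{"dn":{"gj":4,"u":82,"wte":71,"z":37},"e":{"lr":32,"njm":88,"ozq":20},"vp":{"a":5,"hnw":33},"zv":{"jo":98,"w":85}}}
After op 3 (remove /nm/ko): {"idk":[[21,98,72],{"h":55,"m":89,"of":44},{"k":56,"mg":85,"wu":28},{"h":27,"n":79,"sir":49}],"nm":{"gum":{"eb":14,"f":23,"ggt":34,"l":77,"wv":9}},"qpl":{"dn":{"gj":4,"u":82,"wte":71,"z":37},"e":{"lr":32,"njm":88,"ozq":20},"vp":{"a":5,"hnw":33},"zv":{"jo":98,"w":85}}}
After op 4 (replace /qpl/e/ozq 61): {"idk":[[21,98,72],{"h":55,"m":89,"of":44},{"k":56,"mg":85,"wu":28},{"h":27,"n":79,"sir":49}],"nm":{"gum":{"eb":14,"f":23,"ggt":34,"l":77,"wv":9}},"qpl":{"dn":{"gj":4,"u":82,"wte":71,"z":37},"e":{"lr":32,"njm":88,"ozq":61},"vp":{"a":5,"hnw":33},"zv":{"jo":98,"w":85}}}
After op 5 (remove /idk/1/h): {"idk":[[21,98,72],{"m":89,"of":44},{"k":56,"mg":85,"wu":28},{"h":27,"n":79,"sir":49}],"nm":{"gum":{"eb":14,"f":23,"ggt":34,"l":77,"wv":9}},"qpl":{"dn":{"gj":4,"u":82,"wte":71,"z":37},"e":{"lr":32,"njm":88,"ozq":61},"vp":{"a":5,"hnw":33},"zv":{"jo":98,"w":85}}}
After op 6 (add /qpl/m 12): {"idk":[[21,98,72],{"m":89,"of":44},{"k":56,"mg":85,"wu":28},{"h":27,"n":79,"sir":49}],"nm":{"gum":{"eb":14,"f":23,"ggt":34,"l":77,"wv":9}},"qpl":{"dn":{"gj":4,"u":82,"wte":71,"z":37},"e":{"lr":32,"njm":88,"ozq":61},"m":12,"vp":{"a":5,"hnw":33},"zv":{"jo":98,"w":85}}}
After op 7 (replace /qpl/e/lr 13): {"idk":[[21,98,72],{"m":89,"of":44},{"k":56,"mg":85,"wu":28},{"h":27,"n":79,"sir":49}],"nm":{"gum":{"eb":14,"f":23,"ggt":34,"l":77,"wv":9}},"qpl":{"dn":{"gj":4,"u":82,"wte":71,"z":37},"e":{"lr":13,"njm":88,"ozq":61},"m":12,"vp":{"a":5,"hnw":33},"zv":{"jo":98,"w":85}}}
After op 8 (replace /idk/3/h 62): {"idk":[[21,98,72],{"m":89,"of":44},{"k":56,"mg":85,"wu":28},{"h":62,"n":79,"sir":49}],"nm":{"gum":{"eb":14,"f":23,"ggt":34,"l":77,"wv":9}},"qpl":{"dn":{"gj":4,"u":82,"wte":71,"z":37},"e":{"lr":13,"njm":88,"ozq":61},"m":12,"vp":{"a":5,"hnw":33},"zv":{"jo":98,"w":85}}}
After op 9 (remove /idk/2/mg): {"idk":[[21,98,72],{"m":89,"of":44},{"k":56,"wu":28},{"h":62,"n":79,"sir":49}],"nm":{"gum":{"eb":14,"f":23,"ggt":34,"l":77,"wv":9}},"qpl":{"dn":{"gj":4,"u":82,"wte":71,"z":37},"e":{"lr":13,"njm":88,"ozq":61},"m":12,"vp":{"a":5,"hnw":33},"zv":{"jo":98,"w":85}}}
After op 10 (replace /qpl/dn/gj 95): {"idk":[[21,98,72],{"m":89,"of":44},{"k":56,"wu":28},{"h":62,"n":79,"sir":49}],"nm":{"gum":{"eb":14,"f":23,"ggt":34,"l":77,"wv":9}},"qpl":{"dn":{"gj":95,"u":82,"wte":71,"z":37},"e":{"lr":13,"njm":88,"ozq":61},"m":12,"vp":{"a":5,"hnw":33},"zv":{"jo":98,"w":85}}}
After op 11 (add /idk/1/nfb 92): {"idk":[[21,98,72],{"m":89,"nfb":92,"of":44},{"k":56,"wu":28},{"h":62,"n":79,"sir":49}],"nm":{"gum":{"eb":14,"f":23,"ggt":34,"l":77,"wv":9}},"qpl":{"dn":{"gj":95,"u":82,"wte":71,"z":37},"e":{"lr":13,"njm":88,"ozq":61},"m":12,"vp":{"a":5,"hnw":33},"zv":{"jo":98,"w":85}}}
After op 12 (add /idk/2/wu 74): {"idk":[[21,98,72],{"m":89,"nfb":92,"of":44},{"k":56,"wu":74},{"h":62,"n":79,"sir":49}],"nm":{"gum":{"eb":14,"f":23,"ggt":34,"l":77,"wv":9}},"qpl":{"dn":{"gj":95,"u":82,"wte":71,"z":37},"e":{"lr":13,"njm":88,"ozq":61},"m":12,"vp":{"a":5,"hnw":33},"zv":{"jo":98,"w":85}}}
After op 13 (remove /qpl/dn): {"idk":[[21,98,72],{"m":89,"nfb":92,"of":44},{"k":56,"wu":74},{"h":62,"n":79,"sir":49}],"nm":{"gum":{"eb":14,"f":23,"ggt":34,"l":77,"wv":9}},"qpl":{"e":{"lr":13,"njm":88,"ozq":61},"m":12,"vp":{"a":5,"hnw":33},"zv":{"jo":98,"w":85}}}
After op 14 (replace /idk/2 26): {"idk":[[21,98,72],{"m":89,"nfb":92,"of":44},26,{"h":62,"n":79,"sir":49}],"nm":{"gum":{"eb":14,"f":23,"ggt":34,"l":77,"wv":9}},"qpl":{"e":{"lr":13,"njm":88,"ozq":61},"m":12,"vp":{"a":5,"hnw":33},"zv":{"jo":98,"w":85}}}
After op 15 (remove /idk/0/2): {"idk":[[21,98],{"m":89,"nfb":92,"of":44},26,{"h":62,"n":79,"sir":49}],"nm":{"gum":{"eb":14,"f":23,"ggt":34,"l":77,"wv":9}},"qpl":{"e":{"lr":13,"njm":88,"ozq":61},"m":12,"vp":{"a":5,"hnw":33},"zv":{"jo":98,"w":85}}}
After op 16 (replace /idk/1/of 94): {"idk":[[21,98],{"m":89,"nfb":92,"of":94},26,{"h":62,"n":79,"sir":49}],"nm":{"gum":{"eb":14,"f":23,"ggt":34,"l":77,"wv":9}},"qpl":{"e":{"lr":13,"njm":88,"ozq":61},"m":12,"vp":{"a":5,"hnw":33},"zv":{"jo":98,"w":85}}}
After op 17 (remove /qpl/e/njm): {"idk":[[21,98],{"m":89,"nfb":92,"of":94},26,{"h":62,"n":79,"sir":49}],"nm":{"gum":{"eb":14,"f":23,"ggt":34,"l":77,"wv":9}},"qpl":{"e":{"lr":13,"ozq":61},"m":12,"vp":{"a":5,"hnw":33},"zv":{"jo":98,"w":85}}}
After op 18 (add /idk/0/0 46): {"idk":[[46,21,98],{"m":89,"nfb":92,"of":94},26,{"h":62,"n":79,"sir":49}],"nm":{"gum":{"eb":14,"f":23,"ggt":34,"l":77,"wv":9}},"qpl":{"e":{"lr":13,"ozq":61},"m":12,"vp":{"a":5,"hnw":33},"zv":{"jo":98,"w":85}}}
After op 19 (replace /idk/2 95): {"idk":[[46,21,98],{"m":89,"nfb":92,"of":94},95,{"h":62,"n":79,"sir":49}],"nm":{"gum":{"eb":14,"f":23,"ggt":34,"l":77,"wv":9}},"qpl":{"e":{"lr":13,"ozq":61},"m":12,"vp":{"a":5,"hnw":33},"zv":{"jo":98,"w":85}}}
Size at path /qpl/zv: 2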